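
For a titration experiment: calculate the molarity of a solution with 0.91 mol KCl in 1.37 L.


M = n/V = 0.91/1.37 = 0.664 mol/L

0.664 M


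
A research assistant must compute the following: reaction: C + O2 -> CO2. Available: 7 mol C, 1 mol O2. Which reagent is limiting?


Mole ratio available / coefficient:
  C: 7/1 = 7.000
  O2: 1/1 = 1.000
Smaller ratio is limiting.

O2


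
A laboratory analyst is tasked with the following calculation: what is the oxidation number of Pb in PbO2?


x + 2(-2) = 0, so x = +4
Oxidation number: +4

+4


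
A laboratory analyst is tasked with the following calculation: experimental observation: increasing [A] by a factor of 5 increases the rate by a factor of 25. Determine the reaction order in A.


rate ∝ [A]^n
5^n = 25 → n = 2
Order in A: 2

2


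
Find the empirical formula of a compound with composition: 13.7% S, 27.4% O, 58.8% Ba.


Assume 100 g sample. Moles of each element:
  S: 13.7/32.07 = 0.427 mol
  O: 27.4/16.0 = 1.712 mol
  Ba: 58.8/137.33 = 0.428 mol
Divide by smallest (0.427):
  S: 0.427/0.427 = 1.0
  O: 1.712/0.427 = 4.01
  Ba: 0.428/0.427 = 1.0
Empirical formula: BaSO4

BaSO4


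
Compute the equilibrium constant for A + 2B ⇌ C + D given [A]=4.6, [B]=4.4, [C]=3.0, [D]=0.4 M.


Kc = [C][D]/([A][B]^2)
= (3.0^1 × 0.4^1)/(4.6^1 × 4.4^2)
= 1.2/89.056
= 0.01347

0.01347


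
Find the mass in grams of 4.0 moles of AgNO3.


M(AgNO3) = 169.88 g/mol
mass = n × M = 4.0 × 169.88 = 679.52 g

679.52 g


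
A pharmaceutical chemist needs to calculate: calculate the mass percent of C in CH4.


M(CH4) = 1×12.01 + 4×1.008 = 16.042 g/mol
Mass of C = 1 × 12.01 = 12.01 g/mol
% C = 12.01/16.042 × 100 = 74.87%

74.87%


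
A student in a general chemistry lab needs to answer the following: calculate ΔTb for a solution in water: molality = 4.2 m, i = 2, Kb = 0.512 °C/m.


ΔTb = Kb × m × i
= 0.512 × 4.2 × 2
= 4.3008 °C

4.3008 °C


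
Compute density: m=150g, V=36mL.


ρ = mass/volume
= 150/36
= 4.167 g/mL

4.167 g/mL


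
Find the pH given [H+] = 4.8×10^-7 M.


pH = -log10([H+]) = -log10(4.8×10^-7)
= 7 - log10(4.8)
= 7 - 0.68
= 6.32

6.32


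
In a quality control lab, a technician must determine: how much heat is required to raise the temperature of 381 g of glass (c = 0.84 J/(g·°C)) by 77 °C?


q = mcΔT = 381 × 0.84 × 77
= 24643.08 J

24643.08 J


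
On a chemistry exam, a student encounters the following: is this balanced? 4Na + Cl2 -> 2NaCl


Equation: 4Na + Cl2 -> 2NaCl
Check atoms: Cl: 2=2, Na: 4≠2
Not balanced

No, not balanced


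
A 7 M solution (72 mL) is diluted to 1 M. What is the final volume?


C1V1 = C2V2
7 × 72 = 1 × V2
V2 = 504/1 = 504.0 mL

504.0 mL


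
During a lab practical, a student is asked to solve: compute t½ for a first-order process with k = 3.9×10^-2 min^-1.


t½ = ln2/k = 0.693147/(3.9×10^-2 min^-1)
= 17.77 min

17.77 min


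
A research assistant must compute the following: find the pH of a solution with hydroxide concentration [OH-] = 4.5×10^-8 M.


pOH = -log10([OH-]) = -log10(4.5×10^-8)
= 8 - log10(4.5) = 7.35
pH = 14 - pOH = 14 - 7.35 = 6.65

6.65


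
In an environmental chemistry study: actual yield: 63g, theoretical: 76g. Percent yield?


% yield = actual/theoretical × 100
= 63/76 × 100
= 82.89%

82.89%


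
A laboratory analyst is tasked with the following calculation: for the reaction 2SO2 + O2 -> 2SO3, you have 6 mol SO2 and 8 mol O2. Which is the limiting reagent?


Mole ratio available / coefficient:
  SO2: 6/2 = 3.000
  O2: 8/1 = 8.000
Smaller ratio is limiting.

SO2


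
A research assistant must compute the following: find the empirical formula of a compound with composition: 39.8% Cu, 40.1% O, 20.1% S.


Assume 100 g sample. Moles of each element:
  Cu: 39.8/63.55 = 0.626 mol
  O: 40.1/16.0 = 2.506 mol
  S: 20.1/32.07 = 0.627 mol
Divide by smallest (0.626):
  Cu: 0.626/0.626 = 1.0
  O: 2.506/0.626 = 4.0
  S: 0.627/0.626 = 1.0
Empirical formula: CuSO4

CuSO4


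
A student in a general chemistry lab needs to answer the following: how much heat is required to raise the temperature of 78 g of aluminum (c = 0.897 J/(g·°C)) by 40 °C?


q = mcΔT = 78 × 0.897 × 40
= 2798.64 J

2798.64 J


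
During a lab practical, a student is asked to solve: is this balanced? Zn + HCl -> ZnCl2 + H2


Equation: Zn + HCl -> ZnCl2 + H2
Check atoms: Cl: 1≠2, H: 1≠2, Zn: 1=1
Not balanced

No, not balanced


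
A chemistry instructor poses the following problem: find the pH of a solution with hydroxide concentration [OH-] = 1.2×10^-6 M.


pOH = -log10([OH-]) = -log10(1.2×10^-6)
= 6 - log10(1.2) = 5.92
pH = 14 - pOH = 14 - 5.92 = 8.08

8.08


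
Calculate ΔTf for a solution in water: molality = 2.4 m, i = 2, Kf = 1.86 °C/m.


ΔTf = Kf × m × i
= 1.86 × 2.4 × 2
= 8.928 °C

8.928 °C


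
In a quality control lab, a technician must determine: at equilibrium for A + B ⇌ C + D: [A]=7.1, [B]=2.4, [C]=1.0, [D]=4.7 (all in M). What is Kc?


Kc = [C][D]/([A][B])
= (1.0^1 × 4.7^1)/(7.1^1 × 2.4^1)
= 4.7/17.04
= 0.2758

0.2758


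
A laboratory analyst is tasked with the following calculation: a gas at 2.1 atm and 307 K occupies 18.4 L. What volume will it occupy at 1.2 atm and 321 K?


P1V1/T1 = P2V2/T2
V2 = P1V1T2/(T1P2)
= 2.1×18.4×321/(307×1.2)
= 33.668 L

33.668 L


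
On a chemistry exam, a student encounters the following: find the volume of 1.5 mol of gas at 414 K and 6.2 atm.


PV = nRT  (R = 0.08206 L·atm/(mol·K))
V = nRT/P = 1.5×0.08206×414/6.2
= 8.219 L

8.219 L


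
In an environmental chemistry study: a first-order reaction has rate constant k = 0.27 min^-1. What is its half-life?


t½ = ln2/k = 0.693147/(0.27 min^-1)
= 2.567 min

2.567 min


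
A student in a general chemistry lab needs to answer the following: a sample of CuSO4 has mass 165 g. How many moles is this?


M(CuSO4) = 159.62 g/mol
n = mass/M = 165/159.62 = 1.0337 mol

1.0337 mol


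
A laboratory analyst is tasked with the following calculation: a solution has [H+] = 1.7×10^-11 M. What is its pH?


pH = -log10([H+]) = -log10(1.7×10^-11)
= 11 - log10(1.7)
= 11 - 0.23
= 10.77

10.77


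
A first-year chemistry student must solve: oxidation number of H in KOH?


H is +1 with nonmetals
Oxidation number: +1

+1


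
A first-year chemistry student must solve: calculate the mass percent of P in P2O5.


M(P2O5) = 2×30.97 + 5×16.0 = 141.94 g/mol
Mass of P = 2 × 30.97 = 61.94 g/mol
% P = 61.94/141.94 × 100 = 43.64%

43.64%


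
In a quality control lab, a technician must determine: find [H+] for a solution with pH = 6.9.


[H+] = 10^(-pH) = 10^(-6.9)
= 1.26×10^-7 M

1.26×10^-7 M


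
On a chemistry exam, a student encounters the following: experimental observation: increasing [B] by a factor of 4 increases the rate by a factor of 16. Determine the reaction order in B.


rate ∝ [B]^n
4^n = 16 → n = 2
Order in B: 2

2


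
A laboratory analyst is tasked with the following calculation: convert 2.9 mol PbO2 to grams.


M(PbO2) = 239.2 g/mol
mass = n × M = 2.9 × 239.2 = 693.68 g

693.68 g


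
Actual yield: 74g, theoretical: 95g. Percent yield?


% yield = actual/theoretical × 100
= 74/95 × 100
= 77.89%

77.89%


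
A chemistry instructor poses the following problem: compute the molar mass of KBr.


M(KBr) = 1×39.1 + 1×79.9
= 39.1 + 79.9
= 119.0 g/mol

119.0 g/mol


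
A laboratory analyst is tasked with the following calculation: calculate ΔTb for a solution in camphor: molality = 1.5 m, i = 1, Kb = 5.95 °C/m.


ΔTb = Kb × m × i
= 5.95 × 1.5 × 1
= 8.925 °C

8.925 °C


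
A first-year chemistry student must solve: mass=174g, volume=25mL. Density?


ρ = mass/volume
= 174/25
= 6.96 g/mL

6.96 g/mL


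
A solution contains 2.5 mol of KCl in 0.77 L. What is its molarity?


M = n/V = 2.5/0.77 = 3.247 mol/L

3.247 M


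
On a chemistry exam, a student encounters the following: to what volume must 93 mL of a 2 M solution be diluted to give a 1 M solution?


C1V1 = C2V2
2 × 93 = 1 × V2
V2 = 186/1 = 186.0 mL

186.0 mL


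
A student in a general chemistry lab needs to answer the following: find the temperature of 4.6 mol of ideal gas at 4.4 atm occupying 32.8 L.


PV = nRT  (R = 0.08206 L·atm/(mol·K))
T = PV/(nR) = 4.4×32.8/(4.6×0.08206)
= 144.32/0.377476
= 382.33 K

382.33 K


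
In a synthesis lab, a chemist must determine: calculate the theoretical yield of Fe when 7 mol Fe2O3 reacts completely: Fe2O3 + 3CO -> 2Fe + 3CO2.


Mole ratio Fe:Fe2O3 = 2:1
n(Fe) = 7 × 2/1 = 14.000 mol
mass = 14.000 × 55.85 = 781.9 g

781.9 g


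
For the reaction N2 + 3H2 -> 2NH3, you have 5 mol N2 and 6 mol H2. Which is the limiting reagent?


Mole ratio available / coefficient:
  N2: 5/1 = 5.000
  H2: 6/3 = 2.000
Smaller ratio is limiting.

H2


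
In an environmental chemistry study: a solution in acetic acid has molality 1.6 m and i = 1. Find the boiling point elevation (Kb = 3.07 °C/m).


ΔTb = Kb × m × i
= 3.07 × 1.6 × 1
= 4.912 °C

4.912 °C


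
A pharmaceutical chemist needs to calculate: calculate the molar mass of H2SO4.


M(H2SO4) = 2×1.008 + 1×32.07 + 4×16.0
= 2.02 + 32.07 + 64.0
= 98.09 g/mol

98.09 g/mol


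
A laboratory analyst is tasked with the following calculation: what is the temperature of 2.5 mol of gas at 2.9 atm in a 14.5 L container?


PV = nRT  (R = 0.08206 L·atm/(mol·K))
T = PV/(nR) = 2.9×14.5/(2.5×0.08206)
= 42.05/0.205150
= 204.97 K

204.97 K


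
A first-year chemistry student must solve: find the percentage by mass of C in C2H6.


M(C2H6) = 2×12.01 + 6×1.008 = 30.068 g/mol
Mass of C = 2 × 12.01 = 24.02 g/mol
% C = 24.02/30.068 × 100 = 79.89%

79.89%


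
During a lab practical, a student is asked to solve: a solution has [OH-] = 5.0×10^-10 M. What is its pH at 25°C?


pOH = -log10([OH-]) = -log10(5.0×10^-10)
= 10 - log10(5.0) = 9.3
pH = 14 - pOH = 14 - 9.3 = 4.7

4.7


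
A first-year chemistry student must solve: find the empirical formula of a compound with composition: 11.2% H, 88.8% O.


Assume 100 g sample. Moles of each element:
  H: 11.2/1.008 = 11.111 mol
  O: 88.8/16.0 = 5.55 mol
Divide by smallest (5.55):
  H: 11.111/5.55 = 2.0
  O: 5.55/5.55 = 1.0
Empirical formula: H2O

H2O


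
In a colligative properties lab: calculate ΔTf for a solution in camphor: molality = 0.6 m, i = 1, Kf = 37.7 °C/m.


ΔTf = Kf × m × i
= 37.7 × 0.6 × 1
= 22.62 °C

22.62 °C


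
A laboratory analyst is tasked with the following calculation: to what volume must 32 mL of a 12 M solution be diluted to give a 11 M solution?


C1V1 = C2V2
12 × 32 = 11 × V2
V2 = 384/11 = 34.91 mL

34.91 mL


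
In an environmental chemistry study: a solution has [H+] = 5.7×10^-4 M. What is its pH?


pH = -log10([H+]) = -log10(5.7×10^-4)
= 4 - log10(5.7)
= 4 - 0.76
= 3.24

3.24


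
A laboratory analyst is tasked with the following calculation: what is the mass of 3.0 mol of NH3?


M(NH3) = 17.03 g/mol
mass = n × M = 3.0 × 17.03 = 51.09 g

51.09 g


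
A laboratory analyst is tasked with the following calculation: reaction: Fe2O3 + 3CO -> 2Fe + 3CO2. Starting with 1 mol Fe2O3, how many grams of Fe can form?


Mole ratio Fe:Fe2O3 = 2:1
n(Fe) = 1 × 2/1 = 2.000 mol
mass = 2.000 × 55.85 = 111.7 g

111.7 g


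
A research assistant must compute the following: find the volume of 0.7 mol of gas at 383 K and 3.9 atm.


PV = nRT  (R = 0.08206 L·atm/(mol·K))
V = nRT/P = 0.7×0.08206×383/3.9
= 5.641 L

5.641 L


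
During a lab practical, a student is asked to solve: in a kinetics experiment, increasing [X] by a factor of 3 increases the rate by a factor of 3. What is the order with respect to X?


rate ∝ [X]^n
3^n = 3 → n = 1
Order in X: 1

1


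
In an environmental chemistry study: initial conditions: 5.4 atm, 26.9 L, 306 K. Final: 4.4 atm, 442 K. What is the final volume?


P1V1/T1 = P2V2/T2
V2 = P1V1T2/(T1P2)
= 5.4×26.9×442/(306×4.4)
= 47.686 L

47.686 L


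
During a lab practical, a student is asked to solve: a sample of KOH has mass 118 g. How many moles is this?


M(KOH) = 56.11 g/mol
n = mass/M = 118/56.11 = 2.103 mol

2.103 mol


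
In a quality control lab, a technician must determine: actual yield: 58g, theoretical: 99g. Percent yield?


% yield = actual/theoretical × 100
= 58/99 × 100
= 58.59%

58.59%


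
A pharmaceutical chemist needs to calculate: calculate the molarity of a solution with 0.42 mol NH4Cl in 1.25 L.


M = n/V = 0.42/1.25 = 0.336 mol/L

0.336 M


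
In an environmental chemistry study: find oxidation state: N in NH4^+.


x + 4(+1) = +1, so x = -3
Oxidation number: -3

-3


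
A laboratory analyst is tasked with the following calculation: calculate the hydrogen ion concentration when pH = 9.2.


[H+] = 10^(-pH) = 10^(-9.2)
= 6.31×10^-10 M

6.31×10^-10 M


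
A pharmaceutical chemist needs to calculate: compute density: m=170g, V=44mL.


ρ = mass/volume
= 170/44
= 3.864 g/mL

3.864 g/mL


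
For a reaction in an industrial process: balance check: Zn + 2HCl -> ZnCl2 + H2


Equation: Zn + 2HCl -> ZnCl2 + H2
Check atoms: Cl: 2=2, H: 2=2, Zn: 1=1
Balanced

Yes, balanced


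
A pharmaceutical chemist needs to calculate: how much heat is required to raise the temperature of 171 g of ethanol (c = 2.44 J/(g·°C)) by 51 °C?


q = mcΔT = 171 × 2.44 × 51
= 21279.24 J

21279.24 J


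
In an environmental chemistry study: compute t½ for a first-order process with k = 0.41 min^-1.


t½ = ln2/k = 0.693147/(0.41 min^-1)
= 1.691 min

1.691 min


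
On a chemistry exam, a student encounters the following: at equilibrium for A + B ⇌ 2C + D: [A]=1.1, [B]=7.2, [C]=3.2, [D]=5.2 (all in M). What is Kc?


Kc = [C]^2[D]/([A][B])
= (3.2^2 × 5.2^1)/(1.1^1 × 7.2^1)
= 53.248/7.92
= 6.723

6.723


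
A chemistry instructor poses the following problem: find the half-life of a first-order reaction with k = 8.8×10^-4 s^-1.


t½ = ln2/k = 0.693147/(8.8×10^-4 s^-1)
= 787.7 s

787.7 s


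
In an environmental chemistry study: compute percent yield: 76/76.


% yield = actual/theoretical × 100
= 76/76 × 100
= 100.0%

100.0%


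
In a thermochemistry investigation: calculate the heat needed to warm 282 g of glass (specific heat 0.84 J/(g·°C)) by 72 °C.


q = mcΔT = 282 × 0.84 × 72
= 17055.36 J

17055.36 J


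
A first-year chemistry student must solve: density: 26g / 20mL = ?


ρ = mass/volume
= 26/20
= 1.3 g/mL

1.3 g/mL


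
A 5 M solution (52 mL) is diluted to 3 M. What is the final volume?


C1V1 = C2V2
5 × 52 = 3 × V2
V2 = 260/3 = 86.67 mL

86.67 mL


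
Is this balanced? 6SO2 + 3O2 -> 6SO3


Equation: 6SO2 + 3O2 -> 6SO3
Check atoms: O: 18=18, S: 6=6
Balanced

Yes, balanced


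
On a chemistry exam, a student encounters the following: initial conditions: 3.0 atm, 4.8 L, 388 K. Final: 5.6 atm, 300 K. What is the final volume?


P1V1/T1 = P2V2/T2
V2 = P1V1T2/(T1P2)
= 3.0×4.8×300/(388×5.6)
= 1.988 L

1.988 L


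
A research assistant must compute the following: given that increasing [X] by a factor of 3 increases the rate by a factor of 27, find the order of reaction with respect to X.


rate ∝ [X]^n
3^n = 27 → n = 3
Order in X: 3

3


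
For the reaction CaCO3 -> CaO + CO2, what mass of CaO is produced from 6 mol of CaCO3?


Mole ratio CaO:CaCO3 = 1:1
n(CaO) = 6 × 1/1 = 6.000 mol
mass = 6.000 × 56.08 = 336.48 g

336.48 g


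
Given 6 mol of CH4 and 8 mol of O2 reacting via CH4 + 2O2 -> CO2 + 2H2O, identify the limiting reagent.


Mole ratio available / coefficient:
  CH4: 6/1 = 6.000
  O2: 8/2 = 4.000
Smaller ratio is limiting.

O2


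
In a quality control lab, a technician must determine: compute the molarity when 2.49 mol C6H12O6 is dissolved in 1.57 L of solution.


M = n/V = 2.49/1.57 = 1.586 mol/L

1.586 M


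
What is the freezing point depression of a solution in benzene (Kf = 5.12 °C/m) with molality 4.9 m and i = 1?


ΔTf = Kf × m × i
= 5.12 × 4.9 × 1
= 25.088 °C

25.088 °C


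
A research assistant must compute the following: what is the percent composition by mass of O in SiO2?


M(SiO2) = 1×28.09 + 2×16.0 = 60.09 g/mol
Mass of O = 2 × 16.0 = 32.00 g/mol
% O = 32.00/60.09 × 100 = 53.25%

53.25%


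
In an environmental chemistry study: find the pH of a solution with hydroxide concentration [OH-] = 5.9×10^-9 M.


pOH = -log10([OH-]) = -log10(5.9×10^-9)
= 9 - log10(5.9) = 8.23
pH = 14 - pOH = 14 - 8.23 = 5.77

5.77


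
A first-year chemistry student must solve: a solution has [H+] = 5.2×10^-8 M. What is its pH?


pH = -log10([H+]) = -log10(5.2×10^-8)
= 8 - log10(5.2)
= 8 - 0.72
= 7.28

7.28


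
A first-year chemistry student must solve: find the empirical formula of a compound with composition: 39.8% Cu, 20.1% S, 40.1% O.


Assume 100 g sample. Moles of each element:
  Cu: 39.8/63.55 = 0.626 mol
  S: 20.1/32.07 = 0.627 mol
  O: 40.1/16.0 = 2.506 mol
Divide by smallest (0.626):
  Cu: 0.626/0.626 = 1.0
  S: 0.627/0.626 = 1.0
  O: 2.506/0.626 = 4.0
Empirical formula: CuSO4

CuSO4


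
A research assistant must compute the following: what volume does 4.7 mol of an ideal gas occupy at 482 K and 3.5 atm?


PV = nRT  (R = 0.08206 L·atm/(mol·K))
V = nRT/P = 4.7×0.08206×482/3.5
= 53.114 L

53.114 L


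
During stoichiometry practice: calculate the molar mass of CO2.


M(CO2) = 1×12.01 + 2×16.0
= 12.01 + 32.0
= 44.01 g/mol

44.01 g/mol


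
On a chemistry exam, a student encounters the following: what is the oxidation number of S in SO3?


x + 3(-2) = 0, so x = +6
Oxidation number: +6

+6


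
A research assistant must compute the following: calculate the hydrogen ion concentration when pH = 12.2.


[H+] = 10^(-pH) = 10^(-12.2)
= 6.31×10^-13 M

6.31×10^-13 M


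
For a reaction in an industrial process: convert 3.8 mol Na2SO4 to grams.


M(Na2SO4) = 142.05 g/mol
mass = n × M = 3.8 × 142.05 = 539.79 g

539.79 g


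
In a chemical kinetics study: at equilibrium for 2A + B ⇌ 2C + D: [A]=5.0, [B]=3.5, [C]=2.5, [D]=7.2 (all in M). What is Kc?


Kc = [C]^2[D]/([A]^2[B])
= (2.5^2 × 7.2^1)/(5.0^2 × 3.5^1)
= 45/87.5
= 0.5143

0.5143


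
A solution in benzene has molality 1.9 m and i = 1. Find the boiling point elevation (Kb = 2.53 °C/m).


ΔTb = Kb × m × i
= 2.53 × 1.9 × 1
= 4.807 °C

4.807 °C


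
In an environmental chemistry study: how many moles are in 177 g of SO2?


M(SO2) = 64.07 g/mol
n = mass/M = 177/64.07 = 2.7626 mol

2.7626 mol


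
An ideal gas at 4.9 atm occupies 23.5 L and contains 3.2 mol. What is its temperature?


PV = nRT  (R = 0.08206 L·atm/(mol·K))
T = PV/(nR) = 4.9×23.5/(3.2×0.08206)
= 115.15/0.262592
= 438.51 K

438.51 K


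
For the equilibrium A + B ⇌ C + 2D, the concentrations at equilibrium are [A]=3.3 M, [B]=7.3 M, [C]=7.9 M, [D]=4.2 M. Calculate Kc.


Kc = [C][D]^2/([A][B])
= (7.9^1 × 4.2^2)/(3.3^1 × 7.3^1)
= 139.356/24.09
= 5.785

5.785


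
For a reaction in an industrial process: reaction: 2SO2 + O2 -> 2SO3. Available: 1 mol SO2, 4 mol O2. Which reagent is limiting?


Mole ratio available / coefficient:
  SO2: 1/2 = 0.500
  O2: 4/1 = 4.000
Smaller ratio is limiting.

SO2


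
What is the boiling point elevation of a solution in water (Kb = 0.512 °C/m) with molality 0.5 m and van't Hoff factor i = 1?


ΔTb = Kb × m × i
= 0.512 × 0.5 × 1
= 0.256 °C

0.256 °C


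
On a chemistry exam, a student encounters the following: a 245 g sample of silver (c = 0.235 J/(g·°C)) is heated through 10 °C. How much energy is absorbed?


q = mcΔT = 245 × 0.235 × 10
= 575.75 J

575.75 J


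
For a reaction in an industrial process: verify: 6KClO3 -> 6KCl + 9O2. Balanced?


Equation: 6KClO3 -> 6KCl + 9O2
Check atoms: Cl: 6=6, K: 6=6, O: 18=18
Balanced

Yes, balanced


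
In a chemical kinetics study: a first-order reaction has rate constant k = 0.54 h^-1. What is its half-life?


t½ = ln2/k = 0.693147/(0.54 h^-1)
= 1.284 h

1.284 h


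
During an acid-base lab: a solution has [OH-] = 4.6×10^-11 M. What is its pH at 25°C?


pOH = -log10([OH-]) = -log10(4.6×10^-11)
= 11 - log10(4.6) = 10.34
pH = 14 - pOH = 14 - 10.34 = 3.66

3.66


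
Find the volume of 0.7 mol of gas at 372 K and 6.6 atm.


PV = nRT  (R = 0.08206 L·atm/(mol·K))
V = nRT/P = 0.7×0.08206×372/6.6
= 3.238 L

3.238 L


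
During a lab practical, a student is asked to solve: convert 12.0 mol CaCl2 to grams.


M(CaCl2) = 110.98 g/mol
mass = n × M = 12.0 × 110.98 = 1331.76 g

1331.76 g


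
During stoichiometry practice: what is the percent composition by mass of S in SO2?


M(SO2) = 1×32.07 + 2×16.0 = 64.07 g/mol
Mass of S = 1 × 32.07 = 32.07 g/mol
% S = 32.07/64.07 × 100 = 50.05%

50.05%


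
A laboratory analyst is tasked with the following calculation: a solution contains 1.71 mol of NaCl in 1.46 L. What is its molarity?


M = n/V = 1.71/1.46 = 1.171 mol/L

1.171 M


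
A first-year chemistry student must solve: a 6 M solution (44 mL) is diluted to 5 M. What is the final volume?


C1V1 = C2V2
6 × 44 = 5 × V2
V2 = 264/5 = 52.8 mL

52.8 mL


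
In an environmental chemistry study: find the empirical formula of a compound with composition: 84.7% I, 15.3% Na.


Assume 100 g sample. Moles of each element:
  I: 84.7/126.9 = 0.667 mol
  Na: 15.3/22.99 = 0.666 mol
Divide by smallest (0.666):
  I: 0.667/0.666 = 1.0
  Na: 0.666/0.666 = 1.0
Empirical formula: NaI

NaI


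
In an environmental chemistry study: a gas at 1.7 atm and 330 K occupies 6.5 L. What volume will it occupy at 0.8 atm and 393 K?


P1V1/T1 = P2V2/T2
V2 = P1V1T2/(T1P2)
= 1.7×6.5×393/(330×0.8)
= 16.449 L

16.449 L


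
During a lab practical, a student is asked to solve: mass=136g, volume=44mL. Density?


ρ = mass/volume
= 136/44
= 3.091 g/mL

3.091 g/mL


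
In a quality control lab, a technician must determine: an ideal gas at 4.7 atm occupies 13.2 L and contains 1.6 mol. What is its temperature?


PV = nRT  (R = 0.08206 L·atm/(mol·K))
T = PV/(nR) = 4.7×13.2/(1.6×0.08206)
= 62.04/0.131296
= 472.52 K

472.52 K


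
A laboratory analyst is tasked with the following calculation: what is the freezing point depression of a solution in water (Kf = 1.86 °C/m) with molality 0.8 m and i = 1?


ΔTf = Kf × m × i
= 1.86 × 0.8 × 1
= 1.488 °C

1.488 °C


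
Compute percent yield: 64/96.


% yield = actual/theoretical × 100
= 64/96 × 100
= 66.67%

66.67%


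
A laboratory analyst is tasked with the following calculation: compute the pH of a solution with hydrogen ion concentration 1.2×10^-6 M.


pH = -log10([H+]) = -log10(1.2×10^-6)
= 6 - log10(1.2)
= 6 - 0.08
= 5.92

5.92


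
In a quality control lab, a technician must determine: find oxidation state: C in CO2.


x + 2(-2) = 0, so x = +4
Oxidation number: +4

+4


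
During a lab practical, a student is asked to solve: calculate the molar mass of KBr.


M(KBr) = 1×39.1 + 1×79.9
= 39.1 + 79.9
= 119.0 g/mol

119.0 g/mol


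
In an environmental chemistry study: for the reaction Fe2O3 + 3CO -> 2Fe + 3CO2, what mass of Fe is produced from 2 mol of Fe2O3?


Mole ratio Fe:Fe2O3 = 2:1
n(Fe) = 2 × 2/1 = 4.000 mol
mass = 4.000 × 55.85 = 223.4 g

223.4 g


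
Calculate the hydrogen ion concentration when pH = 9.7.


[H+] = 10^(-pH) = 10^(-9.7)
= 2.0×10^-10 M

2.0×10^-10 M


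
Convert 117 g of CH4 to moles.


M(CH4) = 16.04 g/mol
n = mass/M = 117/16.04 = 7.2943 mol

7.2943 mol


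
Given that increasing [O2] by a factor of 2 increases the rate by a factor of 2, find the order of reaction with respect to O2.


rate ∝ [O2]^n
2^n = 2 → n = 1
Order in O2: 1

1


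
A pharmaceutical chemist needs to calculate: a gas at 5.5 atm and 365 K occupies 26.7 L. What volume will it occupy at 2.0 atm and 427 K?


P1V1/T1 = P2V2/T2
V2 = P1V1T2/(T1P2)
= 5.5×26.7×427/(365×2.0)
= 85.897 L

85.897 L


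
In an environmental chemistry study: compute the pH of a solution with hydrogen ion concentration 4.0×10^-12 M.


pH = -log10([H+]) = -log10(4.0×10^-12)
= 12 - log10(4.0)
= 12 - 0.6
= 11.4

11.4


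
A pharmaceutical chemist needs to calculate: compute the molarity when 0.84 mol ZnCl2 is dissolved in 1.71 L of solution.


M = n/V = 0.84/1.71 = 0.491 mol/L

0.491 M


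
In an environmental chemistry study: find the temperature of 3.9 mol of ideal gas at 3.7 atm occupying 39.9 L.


PV = nRT  (R = 0.08206 L·atm/(mol·K))
T = PV/(nR) = 3.7×39.9/(3.9×0.08206)
= 147.63/0.320034
= 461.29 K

461.29 K


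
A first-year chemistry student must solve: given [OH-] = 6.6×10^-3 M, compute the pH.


pOH = -log10([OH-]) = -log10(6.6×10^-3)
= 3 - log10(6.6) = 2.18
pH = 14 - pOH = 14 - 2.18 = 11.82

11.82


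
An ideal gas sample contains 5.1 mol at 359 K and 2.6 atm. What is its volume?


PV = nRT  (R = 0.08206 L·atm/(mol·K))
V = nRT/P = 5.1×0.08206×359/2.6
= 57.786 L

57.786 L


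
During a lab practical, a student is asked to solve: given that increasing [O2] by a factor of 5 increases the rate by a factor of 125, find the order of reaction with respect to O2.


rate ∝ [O2]^n
5^n = 125 → n = 3
Order in O2: 3

3


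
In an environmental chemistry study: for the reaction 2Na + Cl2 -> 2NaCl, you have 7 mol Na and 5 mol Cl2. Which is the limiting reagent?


Mole ratio available / coefficient:
  Na: 7/2 = 3.500
  Cl2: 5/1 = 5.000
Smaller ratio is limiting.

Na


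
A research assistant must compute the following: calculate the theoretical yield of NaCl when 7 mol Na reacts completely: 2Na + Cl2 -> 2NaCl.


Mole ratio NaCl:Na = 2:2
n(NaCl) = 7 × 2/2 = 7.000 mol
mass = 7.000 × 58.44 = 409.08 g

409.08 g


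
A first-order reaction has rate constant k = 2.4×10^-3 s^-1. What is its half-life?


t½ = ln2/k = 0.693147/(2.4×10^-3 s^-1)
= 288.8 s

288.8 s


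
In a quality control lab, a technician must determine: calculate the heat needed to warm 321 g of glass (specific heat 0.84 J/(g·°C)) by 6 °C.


q = mcΔT = 321 × 0.84 × 6
= 1617.84 J

1617.84 J


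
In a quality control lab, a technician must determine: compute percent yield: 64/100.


% yield = actual/theoretical × 100
= 64/100 × 100
= 64.0%

64.0%


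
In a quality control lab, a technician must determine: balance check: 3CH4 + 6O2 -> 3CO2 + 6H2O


Equation: 3CH4 + 6O2 -> 3CO2 + 6H2O
Check atoms: C: 3=3, H: 12=12, O: 12=12
Balanced

Yes, balanced


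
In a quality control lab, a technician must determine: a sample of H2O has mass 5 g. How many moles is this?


M(H2O) = 18.02 g/mol
n = mass/M = 5/18.02 = 0.2775 mol

0.2775 mol


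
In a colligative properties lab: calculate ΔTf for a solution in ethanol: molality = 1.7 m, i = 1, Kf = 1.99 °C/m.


ΔTf = Kf × m × i
= 1.99 × 1.7 × 1
= 3.383 °C

3.383 °C


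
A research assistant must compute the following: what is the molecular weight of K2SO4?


M(K2SO4) = 2×39.1 + 1×32.07 + 4×16.0
= 78.2 + 32.07 + 64.0
= 174.27 g/mol

174.27 g/mol


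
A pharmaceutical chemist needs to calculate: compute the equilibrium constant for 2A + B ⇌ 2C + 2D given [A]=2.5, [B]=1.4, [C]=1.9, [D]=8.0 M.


Kc = [C]^2[D]^2/([A]^2[B])
= (1.9^2 × 8.0^2)/(2.5^2 × 1.4^1)
= 231.04/8.75
= 26.40

26.40


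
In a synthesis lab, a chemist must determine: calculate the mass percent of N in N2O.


M(N2O) = 2×14.01 + 1×16.0 = 44.02 g/mol
Mass of N = 2 × 14.01 = 28.02 g/mol
% N = 28.02/44.02 × 100 = 63.65%

63.65%


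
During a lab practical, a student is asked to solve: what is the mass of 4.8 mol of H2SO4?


M(H2SO4) = 98.09 g/mol
mass = n × M = 4.8 × 98.09 = 470.83 g

470.83 g


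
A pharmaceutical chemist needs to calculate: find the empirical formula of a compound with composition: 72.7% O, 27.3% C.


Assume 100 g sample. Moles of each element:
  O: 72.7/16.0 = 4.544 mol
  C: 27.3/12.01 = 2.273 mol
Divide by smallest (2.273):
  O: 4.544/2.273 = 2.0
  C: 2.273/2.273 = 1.0
Empirical formula: CO2

CO2


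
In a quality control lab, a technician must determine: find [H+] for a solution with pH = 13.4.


[H+] = 10^(-pH) = 10^(-13.4)
= 3.98×10^-14 M

3.98×10^-14 M


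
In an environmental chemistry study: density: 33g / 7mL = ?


ρ = mass/volume
= 33/7
= 4.714 g/mL

4.714 g/mL


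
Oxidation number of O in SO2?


O is usually -2
Oxidation number: -2

-2


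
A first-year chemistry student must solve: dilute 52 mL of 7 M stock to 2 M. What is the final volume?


C1V1 = C2V2
7 × 52 = 2 × V2
V2 = 364/2 = 182.0 mL

182.0 mL


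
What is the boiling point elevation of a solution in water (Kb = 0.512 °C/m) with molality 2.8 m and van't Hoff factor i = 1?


ΔTb = Kb × m × i
= 0.512 × 2.8 × 1
= 1.4336 °C

1.4336 °C


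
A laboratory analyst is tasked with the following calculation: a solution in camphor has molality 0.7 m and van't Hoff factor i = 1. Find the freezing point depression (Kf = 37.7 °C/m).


ΔTf = Kf × m × i
= 37.7 × 0.7 × 1
= 26.39 °C

26.39 °C


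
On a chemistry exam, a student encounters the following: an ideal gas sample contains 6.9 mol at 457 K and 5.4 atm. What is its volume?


PV = nRT  (R = 0.08206 L·atm/(mol·K))
V = nRT/P = 6.9×0.08206×457/5.4
= 47.918 L

47.918 L


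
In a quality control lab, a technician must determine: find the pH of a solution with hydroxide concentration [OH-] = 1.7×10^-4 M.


pOH = -log10([OH-]) = -log10(1.7×10^-4)
= 4 - log10(1.7) = 3.77
pH = 14 - pOH = 14 - 3.77 = 10.23

10.23


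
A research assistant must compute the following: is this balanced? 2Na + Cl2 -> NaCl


Equation: 2Na + Cl2 -> NaCl
Check atoms: Cl: 2≠1, Na: 2≠1
Not balanced

No, not balanced


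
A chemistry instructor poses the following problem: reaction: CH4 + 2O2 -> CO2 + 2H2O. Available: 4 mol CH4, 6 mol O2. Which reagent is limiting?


Mole ratio available / coefficient:
  CH4: 4/1 = 4.000
  O2: 6/2 = 3.000
Smaller ratio is limiting.

O2


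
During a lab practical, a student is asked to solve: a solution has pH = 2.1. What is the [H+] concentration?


[H+] = 10^(-pH) = 10^(-2.1)
= 7.94×10^-3 M

7.94×10^-3 M


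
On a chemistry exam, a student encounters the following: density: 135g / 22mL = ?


ρ = mass/volume
= 135/22
= 6.136 g/mL

6.136 g/mL


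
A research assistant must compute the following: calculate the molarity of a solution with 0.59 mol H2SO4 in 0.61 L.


M = n/V = 0.59/0.61 = 0.967 mol/L

0.967 M


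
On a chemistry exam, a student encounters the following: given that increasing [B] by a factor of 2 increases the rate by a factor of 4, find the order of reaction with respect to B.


rate ∝ [B]^n
2^n = 4 → n = 2
Order in B: 2

2


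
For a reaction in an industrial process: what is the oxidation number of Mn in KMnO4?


(+1) + x + 4(-2) = 0, so x = +7
Oxidation number: +7

+7


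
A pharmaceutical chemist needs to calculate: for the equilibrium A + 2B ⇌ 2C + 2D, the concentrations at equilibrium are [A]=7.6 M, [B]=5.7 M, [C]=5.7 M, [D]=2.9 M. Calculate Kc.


Kc = [C]^2[D]^2/([A][B]^2)
= (5.7^2 × 2.9^2)/(7.6^1 × 5.7^2)
= 273.2409/246.924
= 1.107

1.107


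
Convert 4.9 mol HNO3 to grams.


M(HNO3) = 63.02 g/mol
mass = n × M = 4.9 × 63.02 = 308.80 g

308.80 g


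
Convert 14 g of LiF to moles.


M(LiF) = 25.94 g/mol
n = mass/M = 14/25.94 = 0.5397 mol

0.5397 mol


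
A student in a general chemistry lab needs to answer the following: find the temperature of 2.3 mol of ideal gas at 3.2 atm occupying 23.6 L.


PV = nRT  (R = 0.08206 L·atm/(mol·K))
T = PV/(nR) = 3.2×23.6/(2.3×0.08206)
= 75.52/0.188738
= 400.13 K

400.13 K


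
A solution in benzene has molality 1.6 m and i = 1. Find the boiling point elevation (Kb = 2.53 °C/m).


ΔTb = Kb × m × i
= 2.53 × 1.6 × 1
= 4.048 °C

4.048 °C


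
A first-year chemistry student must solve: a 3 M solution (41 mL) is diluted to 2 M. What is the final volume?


C1V1 = C2V2
3 × 41 = 2 × V2
V2 = 123/2 = 61.5 mL

61.5 mL


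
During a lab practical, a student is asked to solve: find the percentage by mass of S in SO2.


M(SO2) = 1×32.07 + 2×16.0 = 64.07 g/mol
Mass of S = 1 × 32.07 = 32.07 g/mol
% S = 32.07/64.07 × 100 = 50.05%

50.05%


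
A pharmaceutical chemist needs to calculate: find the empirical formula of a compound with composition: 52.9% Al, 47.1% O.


Assume 100 g sample. Moles of each element:
  Al: 52.9/26.98 = 1.961 mol
  O: 47.1/16.0 = 2.944 mol
Divide by smallest (1.961):
  Al: 1.961/1.961 = 1.0
  O: 2.944/1.961 = 1.5
Multiply all ratios by 2 to obtain whole numbers.
Empirical formula: Al2O3

Al2O3


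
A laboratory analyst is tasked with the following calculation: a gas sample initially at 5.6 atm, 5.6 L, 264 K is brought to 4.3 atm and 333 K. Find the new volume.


P1V1/T1 = P2V2/T2
V2 = P1V1T2/(T1P2)
= 5.6×5.6×333/(264×4.3)
= 9.199 L

9.199 L


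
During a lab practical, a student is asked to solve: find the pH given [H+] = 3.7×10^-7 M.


pH = -log10([H+]) = -log10(3.7×10^-7)
= 7 - log10(3.7)
= 7 - 0.57
= 6.43

6.43


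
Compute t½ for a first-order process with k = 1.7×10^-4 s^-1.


t½ = ln2/k = 0.693147/(1.7×10^-4 s^-1)
= 4077 s

4077 s


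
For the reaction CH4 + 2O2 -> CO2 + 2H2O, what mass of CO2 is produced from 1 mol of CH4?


Mole ratio CO2:CH4 = 1:1
n(CO2) = 1 × 1/1 = 1.000 mol
mass = 1.000 × 44.01 = 44.01 g

44.01 g


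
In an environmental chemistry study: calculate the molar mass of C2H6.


M(C2H6) = 2×12.01 + 6×1.008
= 24.02 + 6.05
= 30.07 g/mol

30.07 g/mol


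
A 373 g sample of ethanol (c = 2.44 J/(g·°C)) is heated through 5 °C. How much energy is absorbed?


q = mcΔT = 373 × 2.44 × 5
= 4550.60 J

4550.60 J


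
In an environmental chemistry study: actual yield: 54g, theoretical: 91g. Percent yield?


% yield = actual/theoretical × 100
= 54/91 × 100
= 59.34%

59.34%


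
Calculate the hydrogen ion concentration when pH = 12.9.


[H+] = 10^(-pH) = 10^(-12.9)
= 1.26×10^-13 M

1.26×10^-13 M


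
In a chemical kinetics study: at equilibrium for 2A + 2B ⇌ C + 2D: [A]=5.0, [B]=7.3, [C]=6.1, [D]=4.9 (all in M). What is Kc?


Kc = [C][D]^2/([A]^2[B]^2)
= (6.1^1 × 4.9^2)/(5.0^2 × 7.3^2)
= 146.461/1332.25
= 0.1099

0.1099


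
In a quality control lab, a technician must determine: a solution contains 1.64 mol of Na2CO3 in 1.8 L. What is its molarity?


M = n/V = 1.64/1.8 = 0.911 mol/L

0.911 M


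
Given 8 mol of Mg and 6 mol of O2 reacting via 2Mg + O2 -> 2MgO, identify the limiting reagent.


Mole ratio available / coefficient:
  Mg: 8/2 = 4.000
  O2: 6/1 = 6.000
Smaller ratio is limiting.

Mg


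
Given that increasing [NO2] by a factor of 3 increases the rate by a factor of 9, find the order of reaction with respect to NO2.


rate ∝ [NO2]^n
3^n = 9 → n = 2
Order in NO2: 2

2


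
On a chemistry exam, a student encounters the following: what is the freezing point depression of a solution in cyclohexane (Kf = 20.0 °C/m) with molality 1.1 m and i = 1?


ΔTf = Kf × m × i
= 20.0 × 1.1 × 1
= 22.0 °C

22.0 °C


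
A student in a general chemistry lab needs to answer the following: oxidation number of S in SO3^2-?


x + 3(-2) = -2, so x = +4
Oxidation number: +4

+4


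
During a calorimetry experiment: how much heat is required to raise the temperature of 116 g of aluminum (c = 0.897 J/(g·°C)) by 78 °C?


q = mcΔT = 116 × 0.897 × 78
= 8116.06 J

8116.06 J


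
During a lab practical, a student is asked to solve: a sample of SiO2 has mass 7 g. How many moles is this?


M(SiO2) = 60.09 g/mol
n = mass/M = 7/60.09 = 0.1165 mol

0.1165 mol


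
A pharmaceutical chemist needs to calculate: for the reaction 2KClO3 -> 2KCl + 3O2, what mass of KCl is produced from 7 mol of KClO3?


Mole ratio KCl:KClO3 = 2:2
n(KCl) = 7 × 2/2 = 7.000 mol
mass = 7.000 × 74.55 = 521.85 g

521.85 g


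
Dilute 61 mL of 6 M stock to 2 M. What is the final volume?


C1V1 = C2V2
6 × 61 = 2 × V2
V2 = 366/2 = 183.0 mL

183.0 mL


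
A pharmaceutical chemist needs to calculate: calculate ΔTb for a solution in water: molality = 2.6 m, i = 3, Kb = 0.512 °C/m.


ΔTb = Kb × m × i
= 0.512 × 2.6 × 3
= 3.9936 °C

3.9936 °C


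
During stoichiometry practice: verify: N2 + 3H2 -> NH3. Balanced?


Equation: N2 + 3H2 -> NH3
Check atoms: H: 6≠3, N: 2≠1
Not balanced

No, not balanced


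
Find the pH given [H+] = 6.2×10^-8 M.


pH = -log10([H+]) = -log10(6.2×10^-8)
= 8 - log10(6.2)
= 8 - 0.79
= 7.21

7.21


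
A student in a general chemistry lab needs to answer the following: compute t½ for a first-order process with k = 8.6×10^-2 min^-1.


t½ = ln2/k = 0.693147/(8.6×10^-2 min^-1)
= 8.060 min

8.060 min


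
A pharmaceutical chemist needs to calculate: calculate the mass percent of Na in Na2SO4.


M(Na2SO4) = 2×22.99 + 1×32.07 + 4×16.0 = 142.05 g/mol
Mass of Na = 2 × 22.99 = 45.98 g/mol
% Na = 45.98/142.05 × 100 = 32.37%

32.37%


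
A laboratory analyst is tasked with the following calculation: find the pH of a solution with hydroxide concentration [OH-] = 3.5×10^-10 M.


pOH = -log10([OH-]) = -log10(3.5×10^-10)
= 10 - log10(3.5) = 9.46
pH = 14 - pOH = 14 - 9.46 = 4.54

4.54


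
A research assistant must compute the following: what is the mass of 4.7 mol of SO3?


M(SO3) = 80.07 g/mol
mass = n × M = 4.7 × 80.07 = 376.33 g

376.33 g


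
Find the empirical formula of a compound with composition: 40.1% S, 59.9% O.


Assume 100 g sample. Moles of each element:
  S: 40.1/32.07 = 1.25 mol
  O: 59.9/16.0 = 3.744 mol
Divide by smallest (1.25):
  S: 1.25/1.25 = 1.0
  O: 3.744/1.25 = 3.0
Empirical formula: SO3

SO3


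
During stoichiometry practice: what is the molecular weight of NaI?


M(NaI) = 1×22.99 + 1×126.9
= 22.99 + 126.9
= 149.89 g/mol

149.89 g/mol


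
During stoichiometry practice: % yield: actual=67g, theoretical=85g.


% yield = actual/theoretical × 100
= 67/85 × 100
= 78.82%

78.82%


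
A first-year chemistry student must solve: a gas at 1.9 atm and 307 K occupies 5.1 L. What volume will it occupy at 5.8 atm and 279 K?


P1V1/T1 = P2V2/T2
V2 = P1V1T2/(T1P2)
= 1.9×5.1×279/(307×5.8)
= 1.518 L

1.518 L


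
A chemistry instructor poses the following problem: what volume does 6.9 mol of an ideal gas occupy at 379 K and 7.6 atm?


PV = nRT  (R = 0.08206 L·atm/(mol·K))
V = nRT/P = 6.9×0.08206×379/7.6
= 28.236 L

28.236 L


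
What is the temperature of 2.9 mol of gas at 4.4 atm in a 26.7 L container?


PV = nRT  (R = 0.08206 L·atm/(mol·K))
T = PV/(nR) = 4.4×26.7/(2.9×0.08206)
= 117.48/0.237974
= 493.67 K

493.67 K


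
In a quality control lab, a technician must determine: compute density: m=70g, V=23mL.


ρ = mass/volume
= 70/23
= 3.043 g/mL

3.043 g/mL


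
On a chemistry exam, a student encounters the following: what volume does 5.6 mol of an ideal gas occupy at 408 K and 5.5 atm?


PV = nRT  (R = 0.08206 L·atm/(mol·K))
V = nRT/P = 5.6×0.08206×408/5.5
= 34.089 L

34.089 L


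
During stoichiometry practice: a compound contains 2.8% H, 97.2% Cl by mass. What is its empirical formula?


Assume 100 g sample. Moles of each element:
  H: 2.8/1.008 = 2.778 mol
  Cl: 97.2/35.45 = 2.742 mol
Divide by smallest (2.742):
  H: 2.778/2.742 = 1.01
  Cl: 2.742/2.742 = 1.0
Empirical formula: HCl

HCl
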